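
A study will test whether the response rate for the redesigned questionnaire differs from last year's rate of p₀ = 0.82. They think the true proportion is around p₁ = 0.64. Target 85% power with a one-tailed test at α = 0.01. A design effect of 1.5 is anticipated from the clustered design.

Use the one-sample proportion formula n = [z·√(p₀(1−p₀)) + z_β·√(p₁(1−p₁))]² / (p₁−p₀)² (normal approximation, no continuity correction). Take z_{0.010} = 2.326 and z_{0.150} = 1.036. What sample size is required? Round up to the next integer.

n = [z_α·√(p₀q₀) + z_β·√(p₁q₁)]² / (p₁ − p₀)²
  = [2.326·√(0.82·0.18) + 1.036·√(0.64·0.36)]² / (-0.18)²
  = [2.326·0.3842 + 1.036·0.4800]² / 0.0324
  = [1.3909]² / 0.0324
  = 59.71
Design effect: 1.5 × 59.71 = 89.56.
Round up → n = 90.

n = 90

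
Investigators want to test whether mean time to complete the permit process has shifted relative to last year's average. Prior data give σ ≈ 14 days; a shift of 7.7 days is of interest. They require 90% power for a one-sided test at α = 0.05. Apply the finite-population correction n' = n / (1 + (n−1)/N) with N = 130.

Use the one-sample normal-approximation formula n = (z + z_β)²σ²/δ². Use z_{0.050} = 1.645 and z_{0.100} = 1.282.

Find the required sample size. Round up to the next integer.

n = 24

n = (z_α + z_β)² · σ² / δ²
  = (1.645 + 1.282)² · 14² / 7.7²
  = 8.5673 · 196 / 59.29
  = 28.32
Finite-population correction (N = 130): 28.32 / (1 + (28.32 − 1)/130) = 23.40.
Round up → n = 24.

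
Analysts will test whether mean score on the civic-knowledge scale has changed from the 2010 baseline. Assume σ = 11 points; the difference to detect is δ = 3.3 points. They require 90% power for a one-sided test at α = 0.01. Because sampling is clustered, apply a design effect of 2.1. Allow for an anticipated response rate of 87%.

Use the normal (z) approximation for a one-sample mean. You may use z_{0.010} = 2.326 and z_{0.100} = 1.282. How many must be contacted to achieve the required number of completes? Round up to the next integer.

n = (z_α + z_β)² · σ² / δ²
  = (2.326 + 1.282)² · 11² / 3.3²
  = 13.0177 · 121 / 10.89
  = 144.64
Design effect: 2.1 × 144.64 = 303.75.
Adjust for 87% response: 303.75 / 0.87 = 349.13.
Round up → n = 350.

n = 350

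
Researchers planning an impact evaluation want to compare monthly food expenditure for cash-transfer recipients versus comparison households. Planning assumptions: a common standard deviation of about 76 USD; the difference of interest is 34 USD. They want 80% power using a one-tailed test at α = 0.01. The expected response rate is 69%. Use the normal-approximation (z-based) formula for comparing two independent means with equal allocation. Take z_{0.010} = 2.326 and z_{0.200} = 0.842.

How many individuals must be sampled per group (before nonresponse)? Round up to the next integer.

n = 146 per group

n = (z_α + z_β)² · (σ₁² + σ₂²) / δ²
  = (2.326 + 0.842)² · (2·76² = 11552) / 34²
  = 10.0362 · 11552 / 1156
  = 100.29
Adjust for 69% response: 100.29 / 0.69 = 145.35.
Round up → n = 146 per group.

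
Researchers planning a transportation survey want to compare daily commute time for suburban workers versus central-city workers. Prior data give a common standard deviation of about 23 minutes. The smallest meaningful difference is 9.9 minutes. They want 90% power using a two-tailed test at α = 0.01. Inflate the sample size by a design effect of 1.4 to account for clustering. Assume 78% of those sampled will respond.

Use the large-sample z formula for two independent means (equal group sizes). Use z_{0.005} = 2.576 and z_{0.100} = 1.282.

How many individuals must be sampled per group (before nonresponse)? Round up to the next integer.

n = 289 per group

n = (z_{α/2} + z_β)² · (σ₁² + σ₂²) / δ²
  = (2.576 + 1.282)² · (2·23² = 1058) / 9.9²
  = 14.8842 · 1058 / 98.01
  = 160.67
Design effect: 1.4 × 160.67 = 224.94.
Adjust for 78% response: 224.94 / 0.78 = 288.39.
Round up → n = 289 per group.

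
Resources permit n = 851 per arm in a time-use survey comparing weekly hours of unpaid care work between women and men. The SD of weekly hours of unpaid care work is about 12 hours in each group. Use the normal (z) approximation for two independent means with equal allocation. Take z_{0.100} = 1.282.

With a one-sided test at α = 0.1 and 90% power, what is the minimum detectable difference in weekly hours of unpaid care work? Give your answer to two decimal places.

Minimum detectable difference ≈ 1.49 hours

δ = (z_α + z_β) · √((σ₁²+σ₂²)/n)
  = (1.282 + 1.282) · √(288/851)
  = 2.564 · √0.33843
  = 2.564 · 0.5817
  = 1.4916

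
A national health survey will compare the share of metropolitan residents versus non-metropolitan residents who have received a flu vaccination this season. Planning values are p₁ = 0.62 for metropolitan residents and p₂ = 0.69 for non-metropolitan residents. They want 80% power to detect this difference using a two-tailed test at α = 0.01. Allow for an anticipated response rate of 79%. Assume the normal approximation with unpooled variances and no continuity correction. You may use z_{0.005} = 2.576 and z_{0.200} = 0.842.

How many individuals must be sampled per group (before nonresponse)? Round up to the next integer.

n = (z_{α/2} + z_β)² · [p₁(1−p₁) + p₂(1−p₂)] / (p₁ − p₂)²
  = (2.576 + 0.842)² · (0.62·0.38 + 0.69·0.31) / (-0.07)²
  = (3.418)² · (0.2356 + 0.2139) / 0.0049
  = 11.6827 · 0.4495 / 0.0049
  = 1071.71
Adjust for 79% response: 1071.71 / 0.79 = 1356.60.
Round up → n = 1357 per group.

n = 1357 per group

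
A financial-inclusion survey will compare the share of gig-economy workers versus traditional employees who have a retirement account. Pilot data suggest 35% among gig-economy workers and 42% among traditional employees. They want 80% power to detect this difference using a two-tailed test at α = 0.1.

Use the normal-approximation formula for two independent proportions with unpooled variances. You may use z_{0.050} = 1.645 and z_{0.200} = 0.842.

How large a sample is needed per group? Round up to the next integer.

n = (z_{α/2} + z_β)² · [p₁(1−p₁) + p₂(1−p₂)] / (p₁ − p₂)²
  = (1.645 + 0.842)² · (0.35·0.65 + 0.42·0.58) / (-0.07)²
  = (2.487)² · (0.2275 + 0.2436) / 0.0049
  = 6.1852 · 0.4711 / 0.0049
  = 594.66
Round up → n = 595 per group.

n = 595 per group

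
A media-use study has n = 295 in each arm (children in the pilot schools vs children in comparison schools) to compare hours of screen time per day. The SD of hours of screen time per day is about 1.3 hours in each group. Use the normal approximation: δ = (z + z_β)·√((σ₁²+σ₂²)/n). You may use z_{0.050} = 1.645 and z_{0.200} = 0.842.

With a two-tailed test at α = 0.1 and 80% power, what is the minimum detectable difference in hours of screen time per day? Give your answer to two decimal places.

Minimum detectable difference ≈ 0.27 hours

δ = (z_{α/2} + z_β) · √((σ₁²+σ₂²)/n)
  = (1.645 + 0.842) · √(3.38/295)
  = 2.487 · √0.01146
  = 2.487 · 0.1070
  = 0.2662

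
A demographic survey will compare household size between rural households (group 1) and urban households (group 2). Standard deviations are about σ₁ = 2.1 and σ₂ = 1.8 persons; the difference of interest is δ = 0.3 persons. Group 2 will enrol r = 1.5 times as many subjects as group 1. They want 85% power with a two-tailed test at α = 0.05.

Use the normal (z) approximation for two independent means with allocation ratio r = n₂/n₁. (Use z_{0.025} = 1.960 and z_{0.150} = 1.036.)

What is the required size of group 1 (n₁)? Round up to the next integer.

n₁ = (z_{α/2} + z_β)² · (σ₁² + σ₂²/r) / δ²
   = (1.960 + 1.036)² · (2.1² + 1.8²/1.5) / 0.3²
   = 8.9760 · (4.41 + 2.16) / 0.09
   = 8.9760 · 6.57 / 0.09
   = 655.25
Round up → n₁ = 656; n₂ = r·n₁ = 1.5 × 656 = 984.

n₁ = 656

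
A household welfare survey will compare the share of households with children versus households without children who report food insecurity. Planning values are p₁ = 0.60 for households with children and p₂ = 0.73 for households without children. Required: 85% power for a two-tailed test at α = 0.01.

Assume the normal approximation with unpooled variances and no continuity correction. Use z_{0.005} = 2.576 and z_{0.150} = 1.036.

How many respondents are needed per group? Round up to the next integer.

n = 338 per group

n = (z_{α/2} + z_β)² · [p₁(1−p₁) + p₂(1−p₂)] / (p₁ − p₂)²
  = (2.576 + 1.036)² · (0.60·0.40 + 0.73·0.27) / (-0.13)²
  = (3.612)² · (0.2400 + 0.1971) / 0.0169
  = 13.0465 · 0.4371 / 0.0169
  = 337.43
Round up → n = 338 per group.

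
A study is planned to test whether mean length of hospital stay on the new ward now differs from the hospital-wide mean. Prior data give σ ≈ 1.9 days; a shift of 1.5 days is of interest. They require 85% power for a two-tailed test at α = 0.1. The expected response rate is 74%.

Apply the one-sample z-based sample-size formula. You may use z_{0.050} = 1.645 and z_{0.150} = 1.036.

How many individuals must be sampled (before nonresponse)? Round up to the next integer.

n = (z_{α/2} + z_β)² · σ² / δ²
  = (1.645 + 1.036)² · 1.9² / 1.5²
  = 7.1878 · 3.61 / 2.25
  = 11.53
Adjust for 74% response: 11.53 / 0.74 = 15.58.
Round up → n = 16.

n = 16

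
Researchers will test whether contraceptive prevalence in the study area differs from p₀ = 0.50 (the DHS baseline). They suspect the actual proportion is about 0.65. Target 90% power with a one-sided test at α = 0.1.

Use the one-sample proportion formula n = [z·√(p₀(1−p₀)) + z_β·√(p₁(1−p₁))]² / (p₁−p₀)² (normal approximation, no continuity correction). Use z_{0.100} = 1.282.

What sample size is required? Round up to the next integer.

n = [z_α·√(p₀q₀) + z_β·√(p₁q₁)]² / (p₁ − p₀)²
  = [1.282·√(0.50·0.50) + 1.282·√(0.65·0.35)]² / (0.15)²
  = [1.282·0.5000 + 1.282·0.4770]² / 0.0225
  = [1.2525]² / 0.0225
  = 69.72
Round up → n = 70.

n = 70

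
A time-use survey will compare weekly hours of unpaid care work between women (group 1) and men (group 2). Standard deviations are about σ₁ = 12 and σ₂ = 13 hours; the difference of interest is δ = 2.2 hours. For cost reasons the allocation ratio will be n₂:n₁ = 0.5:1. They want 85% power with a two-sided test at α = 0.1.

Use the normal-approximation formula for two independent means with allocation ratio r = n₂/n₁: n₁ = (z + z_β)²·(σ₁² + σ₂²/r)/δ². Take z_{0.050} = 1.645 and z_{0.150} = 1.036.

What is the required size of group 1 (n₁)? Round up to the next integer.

n₁ = (z_{α/2} + z_β)² · (σ₁² + σ₂²/r) / δ²
   = (1.645 + 1.036)² · (12² + 13²/0.5) / 2.2²
   = 7.1878 · (144 + 338) / 4.84
   = 7.1878 · 482 / 4.84
   = 715.81
Round up → n₁ = 716; n₂ = r·n₁ = 0.5 × 716 = 358.

n₁ = 716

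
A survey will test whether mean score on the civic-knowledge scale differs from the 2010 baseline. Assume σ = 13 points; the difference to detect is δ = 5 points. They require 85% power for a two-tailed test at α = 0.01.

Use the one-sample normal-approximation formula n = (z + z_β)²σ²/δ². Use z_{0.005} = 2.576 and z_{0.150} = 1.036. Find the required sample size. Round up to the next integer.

n = (z_{α/2} + z_β)² · σ² / δ²
  = (2.576 + 1.036)² · 13² / 5²
  = 13.0465 · 169 / 25
  = 88.19
Round up → n = 89.

n = 89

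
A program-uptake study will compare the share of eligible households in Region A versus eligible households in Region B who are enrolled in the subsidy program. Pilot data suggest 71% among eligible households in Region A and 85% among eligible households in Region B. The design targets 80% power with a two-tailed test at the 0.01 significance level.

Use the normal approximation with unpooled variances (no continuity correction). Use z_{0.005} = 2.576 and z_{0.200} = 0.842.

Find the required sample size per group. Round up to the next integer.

n = (z_{α/2} + z_β)² · [p₁(1−p₁) + p₂(1−p₂)] / (p₁ − p₂)²
  = (2.576 + 0.842)² · (0.71·0.29 + 0.85·0.15) / (-0.14)²
  = (3.418)² · (0.2059 + 0.1275) / 0.0196
  = 11.6827 · 0.3334 / 0.0196
  = 198.73
Round up → n = 199 per group.

n = 199 per group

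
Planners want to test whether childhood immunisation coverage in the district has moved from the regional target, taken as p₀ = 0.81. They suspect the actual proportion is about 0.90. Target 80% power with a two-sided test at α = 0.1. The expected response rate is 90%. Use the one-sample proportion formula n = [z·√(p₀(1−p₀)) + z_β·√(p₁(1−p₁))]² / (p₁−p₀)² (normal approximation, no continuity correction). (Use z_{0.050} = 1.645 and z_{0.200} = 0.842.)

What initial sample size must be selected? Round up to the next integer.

n = 111

n = [z_{α/2}·√(p₀q₀) + z_β·√(p₁q₁)]² / (p₁ − p₀)²
  = [1.645·√(0.81·0.19) + 0.842·√(0.90·0.10)]² / (0.09)²
  = [1.645·0.3923 + 0.842·0.3000]² / 0.0081
  = [0.8979]² / 0.0081
  = 99.54
Adjust for 90% response: 99.54 / 0.90 = 110.60.
Round up → n = 111.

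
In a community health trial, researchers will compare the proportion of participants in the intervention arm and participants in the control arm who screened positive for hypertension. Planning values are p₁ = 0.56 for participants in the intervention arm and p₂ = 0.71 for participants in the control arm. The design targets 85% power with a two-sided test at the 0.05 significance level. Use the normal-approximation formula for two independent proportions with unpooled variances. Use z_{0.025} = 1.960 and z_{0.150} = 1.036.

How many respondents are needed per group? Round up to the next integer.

n = 181 per group

n = (z_{α/2} + z_β)² · [p₁(1−p₁) + p₂(1−p₂)] / (p₁ − p₂)²
  = (1.960 + 1.036)² · (0.56·0.44 + 0.71·0.29) / (-0.15)²
  = (2.996)² · (0.2464 + 0.2059) / 0.0225
  = 8.9760 · 0.4523 / 0.0225
  = 180.44
Round up → n = 181 per group.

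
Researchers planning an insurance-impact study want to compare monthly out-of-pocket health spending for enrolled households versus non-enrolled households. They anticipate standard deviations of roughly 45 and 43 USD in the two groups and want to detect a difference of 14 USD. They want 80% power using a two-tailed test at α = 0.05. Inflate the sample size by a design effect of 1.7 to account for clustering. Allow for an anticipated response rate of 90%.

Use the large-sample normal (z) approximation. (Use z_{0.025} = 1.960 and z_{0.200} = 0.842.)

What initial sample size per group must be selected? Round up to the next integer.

n = (z_{α/2} + z_β)² · (σ₁² + σ₂²) / δ²
  = (1.960 + 0.842)² · (45² + 43² = 3874) / 14²
  = 7.8512 · 3874 / 196
  = 155.18
Design effect: 1.7 × 155.18 = 263.81.
Adjust for 90% response: 263.81 / 0.90 = 293.12.
Round up → n = 294 per group.

n = 294 per group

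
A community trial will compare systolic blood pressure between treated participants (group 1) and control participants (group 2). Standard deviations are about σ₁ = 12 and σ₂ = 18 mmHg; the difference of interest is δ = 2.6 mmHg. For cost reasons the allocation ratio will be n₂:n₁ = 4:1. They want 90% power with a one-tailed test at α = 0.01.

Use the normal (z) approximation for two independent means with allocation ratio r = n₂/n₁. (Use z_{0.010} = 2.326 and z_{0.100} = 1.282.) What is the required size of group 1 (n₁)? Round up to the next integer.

n₁ = (z_α + z_β)² · (σ₁² + σ₂²/r) / δ²
   = (2.326 + 1.282)² · (12² + 18²/4) / 2.6²
   = 13.0177 · (144 + 81) / 6.76
   = 13.0177 · 225 / 6.76
   = 433.28
Round up → n₁ = 434; n₂ = r·n₁ = 4 × 434 = 1736.

n₁ = 434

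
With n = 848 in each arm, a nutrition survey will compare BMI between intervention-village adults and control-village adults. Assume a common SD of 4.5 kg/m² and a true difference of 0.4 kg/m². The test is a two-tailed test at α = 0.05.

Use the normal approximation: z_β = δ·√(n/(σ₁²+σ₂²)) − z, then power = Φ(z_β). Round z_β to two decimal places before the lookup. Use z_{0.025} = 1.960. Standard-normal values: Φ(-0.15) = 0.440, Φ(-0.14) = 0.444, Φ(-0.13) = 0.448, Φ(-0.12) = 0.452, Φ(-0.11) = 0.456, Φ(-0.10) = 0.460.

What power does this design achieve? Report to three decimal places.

Power ≈ 0.448

z_β = δ·√(n/(σ₁²+σ₂²)) − z_{α/2}
    = 0.4 · √(848/40.5) − 1.960
    = 0.4 · 4.57584 − 1.960
    = 1.8303 − 1.960 = -0.1297 → -0.13
Power = Φ(-0.13) = 0.448.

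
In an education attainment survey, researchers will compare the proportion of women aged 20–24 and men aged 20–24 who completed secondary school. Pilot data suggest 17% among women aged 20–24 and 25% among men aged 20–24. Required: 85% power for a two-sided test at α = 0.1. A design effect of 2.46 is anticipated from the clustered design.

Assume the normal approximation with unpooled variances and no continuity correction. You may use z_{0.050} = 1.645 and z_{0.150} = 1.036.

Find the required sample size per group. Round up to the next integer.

n = 908 per group

n = (z_{α/2} + z_β)² · [p₁(1−p₁) + p₂(1−p₂)] / (p₁ − p₂)²
  = (1.645 + 1.036)² · (0.17·0.83 + 0.25·0.75) / (-0.08)²
  = (2.681)² · (0.1411 + 0.1875) / 0.0064
  = 7.1878 · 0.3286 / 0.0064
  = 369.05
Design effect: 2.46 × 369.05 = 907.85.
Round up → n = 908 per group.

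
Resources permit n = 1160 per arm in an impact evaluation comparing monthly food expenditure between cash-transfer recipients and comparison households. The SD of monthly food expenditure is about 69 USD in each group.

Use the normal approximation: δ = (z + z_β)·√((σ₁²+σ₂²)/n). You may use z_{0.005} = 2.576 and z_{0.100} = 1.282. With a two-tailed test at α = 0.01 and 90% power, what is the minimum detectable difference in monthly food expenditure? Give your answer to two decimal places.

δ = (z_{α/2} + z_β) · √((σ₁²+σ₂²)/n)
  = (2.576 + 1.282) · √(9522/1160)
  = 3.858 · √8.2086
  = 3.858 · 2.8651
  = 11.0534

Minimum detectable difference ≈ 11.05 USD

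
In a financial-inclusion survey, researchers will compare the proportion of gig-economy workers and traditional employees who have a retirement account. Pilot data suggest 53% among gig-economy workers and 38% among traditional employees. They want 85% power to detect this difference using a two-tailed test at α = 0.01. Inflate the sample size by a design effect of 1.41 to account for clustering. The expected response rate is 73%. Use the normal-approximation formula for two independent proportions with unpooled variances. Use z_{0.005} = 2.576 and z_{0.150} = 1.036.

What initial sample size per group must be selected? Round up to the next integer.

n = 543 per group

n = (z_{α/2} + z_β)² · [p₁(1−p₁) + p₂(1−p₂)] / (p₁ − p₂)²
  = (2.576 + 1.036)² · (0.53·0.47 + 0.38·0.62) / (0.15)²
  = (3.612)² · (0.2491 + 0.2356) / 0.0225
  = 13.0465 · 0.4847 / 0.0225
  = 281.05
Design effect: 1.41 × 281.05 = 396.28.
Adjust for 73% response: 396.28 / 0.73 = 542.85.
Round up → n = 543 per group.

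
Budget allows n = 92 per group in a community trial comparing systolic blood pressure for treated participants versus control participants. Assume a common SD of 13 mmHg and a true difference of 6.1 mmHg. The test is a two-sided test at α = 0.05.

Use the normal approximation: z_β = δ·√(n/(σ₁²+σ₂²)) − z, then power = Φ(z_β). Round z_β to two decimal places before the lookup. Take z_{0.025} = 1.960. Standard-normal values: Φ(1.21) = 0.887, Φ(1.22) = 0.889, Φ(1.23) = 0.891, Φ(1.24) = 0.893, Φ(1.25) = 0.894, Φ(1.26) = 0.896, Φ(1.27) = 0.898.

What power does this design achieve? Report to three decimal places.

Power ≈ 0.889

z_β = δ·√(n/(σ₁²+σ₂²)) − z_{α/2}
    = 6.1 · √(92/338) − 1.960
    = 6.1 · 0.52172 − 1.960
    = 3.1825 − 1.960 = 1.2225 → 1.22
Power = Φ(1.22) = 0.889.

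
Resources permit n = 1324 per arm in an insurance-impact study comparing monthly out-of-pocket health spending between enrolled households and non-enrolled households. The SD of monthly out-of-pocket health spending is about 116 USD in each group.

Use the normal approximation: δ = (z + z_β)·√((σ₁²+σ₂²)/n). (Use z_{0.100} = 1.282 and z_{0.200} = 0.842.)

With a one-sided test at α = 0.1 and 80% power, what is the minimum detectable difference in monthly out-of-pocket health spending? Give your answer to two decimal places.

Minimum detectable difference ≈ 9.58 USD

δ = (z_α + z_β) · √((σ₁²+σ₂²)/n)
  = (1.282 + 0.842) · √(26912/1324)
  = 2.124 · √20.3263
  = 2.124 · 4.5085
  = 9.5760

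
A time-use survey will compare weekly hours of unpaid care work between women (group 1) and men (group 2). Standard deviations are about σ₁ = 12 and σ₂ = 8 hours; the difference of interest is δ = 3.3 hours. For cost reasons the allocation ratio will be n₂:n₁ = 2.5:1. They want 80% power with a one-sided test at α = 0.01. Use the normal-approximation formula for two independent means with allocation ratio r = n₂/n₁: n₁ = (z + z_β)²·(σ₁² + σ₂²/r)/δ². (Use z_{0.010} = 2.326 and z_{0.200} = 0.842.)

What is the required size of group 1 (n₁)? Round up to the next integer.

n₁ = 157

n₁ = (z_α + z_β)² · (σ₁² + σ₂²/r) / δ²
   = (2.326 + 0.842)² · (12² + 8²/2.5) / 3.3²
   = 10.0362 · (144 + 25.6) / 10.89
   = 10.0362 · 169.6 / 10.89
   = 156.30
Round up → n₁ = 157; n₂ = r·n₁ = 2.5 × 157 = 393.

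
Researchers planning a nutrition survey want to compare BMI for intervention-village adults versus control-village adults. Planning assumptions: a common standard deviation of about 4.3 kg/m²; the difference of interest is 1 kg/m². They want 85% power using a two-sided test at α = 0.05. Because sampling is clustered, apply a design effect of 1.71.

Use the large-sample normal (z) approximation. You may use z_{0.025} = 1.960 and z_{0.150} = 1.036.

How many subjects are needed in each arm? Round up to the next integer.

n = 568 per group

n = (z_{α/2} + z_β)² · (σ₁² + σ₂²) / δ²
  = (1.960 + 1.036)² · (2·4.3² = 36.98) / 1²
  = 8.9760 · 36.98 / 1
  = 331.93
Design effect: 1.71 × 331.93 = 567.61.
Round up → n = 568 per group.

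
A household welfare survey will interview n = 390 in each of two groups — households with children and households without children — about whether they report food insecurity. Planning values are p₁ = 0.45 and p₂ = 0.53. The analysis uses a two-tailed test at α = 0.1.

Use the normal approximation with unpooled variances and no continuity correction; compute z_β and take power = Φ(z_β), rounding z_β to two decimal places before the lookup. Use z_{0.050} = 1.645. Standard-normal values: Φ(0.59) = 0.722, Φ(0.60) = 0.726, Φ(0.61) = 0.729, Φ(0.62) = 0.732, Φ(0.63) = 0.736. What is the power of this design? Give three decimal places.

Power ≈ 0.726

z_β = |p₁−p₂|·√(n/[p₁q₁+p₂q₂]) − z_{α/2}
    = 0.08 · √(390/0.4966) − 1.645
    = 0.08 · 28.0239 − 1.645
    = 2.2419 − 1.645 = 0.5969 → 0.60
Power = Φ(0.60) = 0.726.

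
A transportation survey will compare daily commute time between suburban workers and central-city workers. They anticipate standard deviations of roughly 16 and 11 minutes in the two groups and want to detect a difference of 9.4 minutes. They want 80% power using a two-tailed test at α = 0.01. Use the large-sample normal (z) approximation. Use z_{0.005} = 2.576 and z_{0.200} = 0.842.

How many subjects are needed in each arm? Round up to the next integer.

n = (z_{α/2} + z_β)² · (σ₁² + σ₂²) / δ²
  = (2.576 + 0.842)² · (16² + 11² = 377) / 9.4²
  = 11.6827 · 377 / 88.36
  = 49.85
Round up → n = 50 per group.

n = 50 per group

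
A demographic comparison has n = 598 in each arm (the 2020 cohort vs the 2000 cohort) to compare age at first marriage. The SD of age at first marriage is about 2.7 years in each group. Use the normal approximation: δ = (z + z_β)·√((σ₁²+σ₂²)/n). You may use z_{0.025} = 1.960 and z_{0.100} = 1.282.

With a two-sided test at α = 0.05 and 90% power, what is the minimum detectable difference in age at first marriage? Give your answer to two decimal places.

δ = (z_{α/2} + z_β) · √((σ₁²+σ₂²)/n)
  = (1.960 + 1.282) · √(14.58/598)
  = 3.242 · √0.02438
  = 3.242 · 0.1561
  = 0.5062

Minimum detectable difference ≈ 0.51 years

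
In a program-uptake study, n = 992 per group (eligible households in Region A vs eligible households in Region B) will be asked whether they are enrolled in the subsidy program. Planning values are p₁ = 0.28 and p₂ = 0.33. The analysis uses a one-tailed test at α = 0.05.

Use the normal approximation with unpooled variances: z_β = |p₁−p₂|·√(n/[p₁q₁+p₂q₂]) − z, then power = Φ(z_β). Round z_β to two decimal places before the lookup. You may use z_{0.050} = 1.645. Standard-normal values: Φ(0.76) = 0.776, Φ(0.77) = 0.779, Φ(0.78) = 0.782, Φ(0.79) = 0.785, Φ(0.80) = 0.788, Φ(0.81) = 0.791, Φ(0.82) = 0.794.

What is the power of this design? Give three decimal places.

Power ≈ 0.782

z_β = |p₁−p₂|·√(n/[p₁q₁+p₂q₂]) − z_α
    = 0.05 · √(992/0.4227) − 1.645
    = 0.05 · 48.4440 − 1.645
    = 2.4222 − 1.645 = 0.7772 → 0.78
Power = Φ(0.78) = 0.782.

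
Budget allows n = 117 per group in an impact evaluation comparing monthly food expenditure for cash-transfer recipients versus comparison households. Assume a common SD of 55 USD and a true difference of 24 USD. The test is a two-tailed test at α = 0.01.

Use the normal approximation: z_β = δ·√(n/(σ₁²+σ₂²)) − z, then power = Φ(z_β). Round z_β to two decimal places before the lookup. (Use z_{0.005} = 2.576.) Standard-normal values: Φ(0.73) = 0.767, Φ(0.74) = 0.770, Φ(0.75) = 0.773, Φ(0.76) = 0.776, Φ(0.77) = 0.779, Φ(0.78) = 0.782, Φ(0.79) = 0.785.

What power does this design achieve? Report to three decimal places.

z_β = δ·√(n/(σ₁²+σ₂²)) − z_{α/2}
    = 24 · √(117/6050) − 2.576
    = 24 · 0.13906 − 2.576
    = 3.3375 − 2.576 = 0.7615 → 0.76
Power = Φ(0.76) = 0.776.

Power ≈ 0.776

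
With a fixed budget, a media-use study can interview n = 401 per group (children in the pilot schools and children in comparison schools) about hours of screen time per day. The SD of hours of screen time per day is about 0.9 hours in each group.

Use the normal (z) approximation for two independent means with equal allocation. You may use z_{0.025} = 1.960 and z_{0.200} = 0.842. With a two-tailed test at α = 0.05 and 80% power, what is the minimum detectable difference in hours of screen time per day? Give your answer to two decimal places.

δ = (z_{α/2} + z_β) · √((σ₁²+σ₂²)/n)
  = (1.960 + 0.842) · √(1.62/401)
  = 2.802 · √0.00404
  = 2.802 · 0.0636
  = 0.1781

Minimum detectable difference ≈ 0.18 hours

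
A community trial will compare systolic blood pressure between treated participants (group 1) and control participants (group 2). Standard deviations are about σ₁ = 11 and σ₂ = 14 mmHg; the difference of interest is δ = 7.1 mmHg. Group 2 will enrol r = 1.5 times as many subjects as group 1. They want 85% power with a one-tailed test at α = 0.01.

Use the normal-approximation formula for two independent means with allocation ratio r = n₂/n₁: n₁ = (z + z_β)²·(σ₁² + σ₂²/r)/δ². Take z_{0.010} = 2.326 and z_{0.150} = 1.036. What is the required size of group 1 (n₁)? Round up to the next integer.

n₁ = 57

n₁ = (z_α + z_β)² · (σ₁² + σ₂²/r) / δ²
   = (2.326 + 1.036)² · (11² + 14²/1.5) / 7.1²
   = 11.3030 · (121 + 130.6667) / 50.41
   = 11.3030 · 251.6667 / 50.41
   = 56.43
Round up → n₁ = 57; n₂ = r·n₁ = 1.5 × 57 = 86.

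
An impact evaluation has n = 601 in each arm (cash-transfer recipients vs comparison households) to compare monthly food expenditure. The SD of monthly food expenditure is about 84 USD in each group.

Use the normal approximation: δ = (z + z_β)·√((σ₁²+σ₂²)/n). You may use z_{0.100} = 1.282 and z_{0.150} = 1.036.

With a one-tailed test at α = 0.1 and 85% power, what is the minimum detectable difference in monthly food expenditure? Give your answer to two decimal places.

δ = (z_α + z_β) · √((σ₁²+σ₂²)/n)
  = (1.282 + 1.036) · √(14112/601)
  = 2.318 · √23.4809
  = 2.318 · 4.8457
  = 11.2323

Minimum detectable difference ≈ 11.23 USD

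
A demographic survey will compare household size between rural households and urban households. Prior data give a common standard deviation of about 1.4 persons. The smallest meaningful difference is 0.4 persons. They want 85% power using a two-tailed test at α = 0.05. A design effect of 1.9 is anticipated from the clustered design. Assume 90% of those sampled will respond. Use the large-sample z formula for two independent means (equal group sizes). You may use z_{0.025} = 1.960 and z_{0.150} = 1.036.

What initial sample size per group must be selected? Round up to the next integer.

n = 465 per group

n = (z_{α/2} + z_β)² · (σ₁² + σ₂²) / δ²
  = (1.960 + 1.036)² · (2·1.4² = 3.92) / 0.4²
  = 8.9760 · 3.92 / 0.16
  = 219.91
Design effect: 1.9 × 219.91 = 417.83.
Adjust for 90% response: 417.83 / 0.90 = 464.26.
Round up → n = 465 per group.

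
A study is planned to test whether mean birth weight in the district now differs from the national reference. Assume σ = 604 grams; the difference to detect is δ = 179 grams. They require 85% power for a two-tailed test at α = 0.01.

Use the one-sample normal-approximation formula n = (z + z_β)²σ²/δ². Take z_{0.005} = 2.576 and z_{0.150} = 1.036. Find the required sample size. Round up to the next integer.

n = (z_{α/2} + z_β)² · σ² / δ²
  = (2.576 + 1.036)² · 604² / 179²
  = 13.0465 · 364816 / 32041
  = 148.55
Round up → n = 149.

n = 149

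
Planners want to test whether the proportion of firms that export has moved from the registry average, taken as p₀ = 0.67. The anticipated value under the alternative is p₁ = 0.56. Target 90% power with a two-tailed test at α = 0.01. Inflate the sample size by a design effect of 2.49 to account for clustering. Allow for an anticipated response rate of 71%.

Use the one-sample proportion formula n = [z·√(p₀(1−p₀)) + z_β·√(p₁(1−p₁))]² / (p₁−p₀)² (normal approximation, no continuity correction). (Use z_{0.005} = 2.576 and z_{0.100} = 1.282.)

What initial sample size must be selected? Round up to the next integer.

n = 990

n = [z_{α/2}·√(p₀q₀) + z_β·√(p₁q₁)]² / (p₁ − p₀)²
  = [2.576·√(0.67·0.33) + 1.282·√(0.56·0.44)]² / (-0.11)²
  = [2.576·0.4702 + 1.282·0.4964]² / 0.0121
  = [1.8476]² / 0.0121
  = 282.13
Design effect: 2.49 × 282.13 = 702.50.
Adjust for 71% response: 702.50 / 0.71 = 989.44.
Round up → n = 990.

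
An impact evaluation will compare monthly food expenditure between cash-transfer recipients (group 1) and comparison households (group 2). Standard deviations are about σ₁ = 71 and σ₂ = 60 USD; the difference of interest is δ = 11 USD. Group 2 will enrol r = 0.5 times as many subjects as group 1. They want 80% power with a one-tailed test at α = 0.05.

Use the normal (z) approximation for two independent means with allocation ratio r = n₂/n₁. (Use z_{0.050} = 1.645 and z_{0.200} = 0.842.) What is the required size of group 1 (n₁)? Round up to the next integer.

n₁ = (z_α + z_β)² · (σ₁² + σ₂²/r) / δ²
   = (1.645 + 0.842)² · (71² + 60²/0.5) / 11²
   = 6.1852 · (5041 + 7200) / 121
   = 6.1852 · 12241 / 121
   = 625.72
Round up → n₁ = 626; n₂ = r·n₁ = 0.5 × 626 = 313.

n₁ = 626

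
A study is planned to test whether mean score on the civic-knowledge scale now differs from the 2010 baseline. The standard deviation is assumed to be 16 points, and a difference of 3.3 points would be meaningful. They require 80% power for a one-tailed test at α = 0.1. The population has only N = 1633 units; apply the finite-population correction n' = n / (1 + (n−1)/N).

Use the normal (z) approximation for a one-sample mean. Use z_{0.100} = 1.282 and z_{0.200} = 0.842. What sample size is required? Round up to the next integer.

n = (z_α + z_β)² · σ² / δ²
  = (1.282 + 0.842)² · 16² / 3.3²
  = 4.5114 · 256 / 10.89
  = 106.05
Finite-population correction (N = 1633): 106.05 / (1 + (106.05 − 1)/1633) = 99.64.
Round up → n = 100.

n = 100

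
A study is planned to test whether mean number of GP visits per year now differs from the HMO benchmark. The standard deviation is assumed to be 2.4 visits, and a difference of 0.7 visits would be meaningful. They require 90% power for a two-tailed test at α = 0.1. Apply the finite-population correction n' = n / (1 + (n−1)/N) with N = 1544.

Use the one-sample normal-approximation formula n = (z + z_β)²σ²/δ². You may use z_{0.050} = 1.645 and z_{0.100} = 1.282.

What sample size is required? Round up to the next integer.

n = 95

n = (z_{α/2} + z_β)² · σ² / δ²
  = (1.645 + 1.282)² · 2.4² / 0.7²
  = 8.5673 · 5.76 / 0.49
  = 100.71
Finite-population correction (N = 1544): 100.71 / (1 + (100.71 − 1)/1544) = 94.60.
Round up → n = 95.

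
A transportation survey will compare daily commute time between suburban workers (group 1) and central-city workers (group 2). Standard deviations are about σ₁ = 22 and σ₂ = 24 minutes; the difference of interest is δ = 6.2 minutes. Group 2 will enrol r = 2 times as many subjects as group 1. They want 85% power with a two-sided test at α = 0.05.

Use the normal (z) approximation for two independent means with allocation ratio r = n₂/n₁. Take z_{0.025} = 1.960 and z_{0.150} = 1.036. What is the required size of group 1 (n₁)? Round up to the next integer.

n₁ = 181

n₁ = (z_{α/2} + z_β)² · (σ₁² + σ₂²/r) / δ²
   = (1.960 + 1.036)² · (22² + 24²/2) / 6.2²
   = 8.9760 · (484 + 288) / 38.44
   = 8.9760 · 772 / 38.44
   = 180.27
Round up → n₁ = 181; n₂ = r·n₁ = 2 × 181 = 362.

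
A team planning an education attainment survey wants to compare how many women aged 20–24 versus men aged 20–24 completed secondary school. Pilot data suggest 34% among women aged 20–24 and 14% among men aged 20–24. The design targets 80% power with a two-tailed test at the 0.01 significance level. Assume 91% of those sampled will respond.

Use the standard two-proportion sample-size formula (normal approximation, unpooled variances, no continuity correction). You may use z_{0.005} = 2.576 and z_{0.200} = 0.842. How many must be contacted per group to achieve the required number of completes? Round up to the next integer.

n = (z_{α/2} + z_β)² · [p₁(1−p₁) + p₂(1−p₂)] / (p₁ − p₂)²
  = (2.576 + 0.842)² · (0.34·0.66 + 0.14·0.86) / (0.20)²
  = (3.418)² · (0.2244 + 0.1204) / 0.0400
  = 11.6827 · 0.3448 / 0.0400
  = 100.71
Adjust for 91% response: 100.71 / 0.91 = 110.66.
Round up → n = 111 per group.

n = 111 per group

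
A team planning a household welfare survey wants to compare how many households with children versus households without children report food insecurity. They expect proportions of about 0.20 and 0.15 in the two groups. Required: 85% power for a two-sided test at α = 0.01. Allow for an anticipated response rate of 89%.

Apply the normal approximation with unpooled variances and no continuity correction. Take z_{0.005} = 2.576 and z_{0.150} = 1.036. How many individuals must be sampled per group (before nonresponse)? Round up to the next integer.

n = 1686 per group

n = (z_{α/2} + z_β)² · [p₁(1−p₁) + p₂(1−p₂)] / (p₁ − p₂)²
  = (2.576 + 1.036)² · (0.20·0.80 + 0.15·0.85) / (0.05)²
  = (3.612)² · (0.1600 + 0.1275) / 0.0025
  = 13.0465 · 0.2875 / 0.0025
  = 1500.35
Adjust for 89% response: 1500.35 / 0.89 = 1685.79.
Round up → n = 1686 per group.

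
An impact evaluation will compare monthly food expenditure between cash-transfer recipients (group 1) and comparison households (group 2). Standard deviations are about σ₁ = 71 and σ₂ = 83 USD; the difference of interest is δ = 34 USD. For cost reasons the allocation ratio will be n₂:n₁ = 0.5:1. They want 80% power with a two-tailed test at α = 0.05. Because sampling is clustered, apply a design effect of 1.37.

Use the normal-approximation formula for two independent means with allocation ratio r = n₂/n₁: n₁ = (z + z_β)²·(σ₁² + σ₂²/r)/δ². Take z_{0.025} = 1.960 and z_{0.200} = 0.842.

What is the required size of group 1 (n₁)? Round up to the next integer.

n₁ = 176

n₁ = (z_{α/2} + z_β)² · (σ₁² + σ₂²/r) / δ²
   = (1.960 + 0.842)² · (71² + 83²/0.5) / 34²
   = 7.8512 · (5041 + 13778) / 1156
   = 7.8512 · 18819 / 1156
   = 127.81
Design effect: 1.37 × 127.81 = 175.10.
Round up → n₁ = 176; n₂ = r·n₁ = 0.5 × 176 = 88.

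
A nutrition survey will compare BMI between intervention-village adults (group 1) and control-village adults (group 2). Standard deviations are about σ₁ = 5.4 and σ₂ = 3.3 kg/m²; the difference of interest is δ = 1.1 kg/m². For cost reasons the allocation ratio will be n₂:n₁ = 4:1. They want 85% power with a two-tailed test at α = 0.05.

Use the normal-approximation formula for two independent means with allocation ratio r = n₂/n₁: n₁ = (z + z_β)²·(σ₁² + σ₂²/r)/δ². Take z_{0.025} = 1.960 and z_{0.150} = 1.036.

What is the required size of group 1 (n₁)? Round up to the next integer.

n₁ = (z_{α/2} + z_β)² · (σ₁² + σ₂²/r) / δ²
   = (1.960 + 1.036)² · (5.4² + 3.3²/4) / 1.1²
   = 8.9760 · (29.16 + 2.7225) / 1.21
   = 8.9760 · 31.8825 / 1.21
   = 236.51
Round up → n₁ = 237; n₂ = r·n₁ = 4 × 237 = 948.

n₁ = 237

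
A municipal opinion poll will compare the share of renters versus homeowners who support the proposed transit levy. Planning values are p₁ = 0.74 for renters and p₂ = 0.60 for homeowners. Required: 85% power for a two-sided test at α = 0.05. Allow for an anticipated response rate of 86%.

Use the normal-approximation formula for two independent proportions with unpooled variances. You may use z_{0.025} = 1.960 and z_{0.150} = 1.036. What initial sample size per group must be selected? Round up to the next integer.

n = (z_{α/2} + z_β)² · [p₁(1−p₁) + p₂(1−p₂)] / (p₁ − p₂)²
  = (1.960 + 1.036)² · (0.74·0.26 + 0.60·0.40) / (0.14)²
  = (2.996)² · (0.1924 + 0.2400) / 0.0196
  = 8.9760 · 0.4324 / 0.0196
  = 198.02
Adjust for 86% response: 198.02 / 0.86 = 230.26.
Round up → n = 231 per group.

n = 231 per group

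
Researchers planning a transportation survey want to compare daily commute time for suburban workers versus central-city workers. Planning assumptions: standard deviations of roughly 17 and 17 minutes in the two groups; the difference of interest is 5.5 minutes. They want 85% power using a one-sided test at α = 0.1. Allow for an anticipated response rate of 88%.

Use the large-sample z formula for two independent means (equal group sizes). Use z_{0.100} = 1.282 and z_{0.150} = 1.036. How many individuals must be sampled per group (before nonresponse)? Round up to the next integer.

n = (z_α + z_β)² · (σ₁² + σ₂²) / δ²
  = (1.282 + 1.036)² · (17² + 17² = 578) / 5.5²
  = 5.3731 · 578 / 30.25
  = 102.67
Adjust for 88% response: 102.67 / 0.88 = 116.67.
Round up → n = 117 per group.

n = 117 per group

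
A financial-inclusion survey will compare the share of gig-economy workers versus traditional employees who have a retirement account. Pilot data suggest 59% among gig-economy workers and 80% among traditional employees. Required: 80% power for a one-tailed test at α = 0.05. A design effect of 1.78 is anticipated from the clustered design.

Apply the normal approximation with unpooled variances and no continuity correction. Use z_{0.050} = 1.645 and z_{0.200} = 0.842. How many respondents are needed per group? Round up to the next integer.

n = 101 per group

n = (z_α + z_β)² · [p₁(1−p₁) + p₂(1−p₂)] / (p₁ − p₂)²
  = (1.645 + 0.842)² · (0.59·0.41 + 0.80·0.20) / (-0.21)²
  = (2.487)² · (0.2419 + 0.1600) / 0.0441
  = 6.1852 · 0.4019 / 0.0441
  = 56.37
Design effect: 1.78 × 56.37 = 100.33.
Round up → n = 101 per group.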